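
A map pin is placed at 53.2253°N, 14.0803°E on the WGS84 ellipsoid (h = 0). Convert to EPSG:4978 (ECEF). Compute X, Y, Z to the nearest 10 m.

WGS84: a = 6378137 m, e² = 0.006694380; N(φ) = a/√(1−e²sin²φ) = 6391878.573 m.
X = (N+h)·cosφ·cosλ = 3711657.492 m; Y = (N+h)·cosφ·sinλ = 930947.343 m; Z = (N(1−e²)+h)·sinφ = 5085593.567 m.

X 3711660 m, Y 930950 m, Z 5085590 m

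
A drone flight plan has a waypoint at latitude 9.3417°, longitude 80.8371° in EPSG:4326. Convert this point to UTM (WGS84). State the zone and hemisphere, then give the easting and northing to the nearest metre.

Zone 44N: E 482112 m, N 1032634 m

Longitude 80.8371° lies in the 6° band [78°, 84°), giving zone 44; latitude is north of the equator, so 44N.
Zone 44 central meridian λ₀ = 6×44 − 183 = 81°; Δλ = -0.1629°.
Transverse Mercator on WGS84 with k₀ = 0.9996 gives E = 482112.107 m, N = 1032634.058 m.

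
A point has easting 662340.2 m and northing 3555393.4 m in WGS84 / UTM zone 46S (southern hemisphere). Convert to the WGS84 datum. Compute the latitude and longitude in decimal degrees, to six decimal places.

Zone 46S: λ₀ = 93°, k₀ = 0.9996, false easting 500000 m, false northing 10000000 m.
Meridian distance M = (N − FN)/k₀ = -6447185.5 m.
Inverse transverse Mercator on WGS84 gives φ = -58.11299993°, λ = 95.75559915°.

lat -58.113000°, lon 95.755599°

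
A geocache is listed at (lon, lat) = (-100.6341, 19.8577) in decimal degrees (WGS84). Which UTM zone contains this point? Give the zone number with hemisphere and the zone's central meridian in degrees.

Zone 14N, central meridian -99°

UTM zone = ⌊(λ + 180)/6⌋ + 1; -100.6341° ∈ [-102°, -96°) → zone 14.
Hemisphere: N (φ ≥ 0).
Central meridian λ₀ = 6×14 − 183 = -99°.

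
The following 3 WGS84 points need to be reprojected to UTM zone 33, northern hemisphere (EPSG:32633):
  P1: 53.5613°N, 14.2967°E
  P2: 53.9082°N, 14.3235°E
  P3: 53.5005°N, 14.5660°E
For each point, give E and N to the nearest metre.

UTM zone 33N: λ₀ = 15°, k₀ = 0.9996.
P1 (53.5613°, 14.2967°) → (453416.008, 5934943.499) m.
P2 (53.9082°, 14.3235°) → (455558.543, 5973520.042) m.
P3 (53.5005°, 14.5660°) → (471212.110, 5928037.026) m.

P1: E 453416 m, N 5934943 m; P2: E 455559 m, N 5973520 m; P3: E 471212 m, N 5928037 m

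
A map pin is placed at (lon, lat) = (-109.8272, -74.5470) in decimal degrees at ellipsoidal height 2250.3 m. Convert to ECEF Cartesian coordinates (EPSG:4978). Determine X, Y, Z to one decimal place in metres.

X -578428.2 m, Y -1604256.2 m, Z -6127655.3 m

WGS84: a = 6378137 m, e² = 0.006694380; N(φ) = a/√(1−e²sin²φ) = 6398063.178 m.
X = (N+h)·cosφ·cosλ = -578428.211 m; Y = (N+h)·cosφ·sinλ = -1604256.176 m; Z = (N(1−e²)+h)·sinφ = -6127655.265 m.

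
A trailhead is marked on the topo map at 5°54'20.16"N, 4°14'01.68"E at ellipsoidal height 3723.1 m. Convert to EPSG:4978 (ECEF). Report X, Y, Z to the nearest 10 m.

X 6330890 m, Y 468670 m, Z 652260 m

WGS84: a = 6378137 m, e² = 0.006694380; N(φ) = a/√(1−e²sin²φ) = 6378363.017 m.
X = (N+h)·cosφ·cosλ = 6330891.240 m; Y = (N+h)·cosφ·sinλ = 468666.622 m; Z = (N(1−e²)+h)·sinφ = 652257.981 m.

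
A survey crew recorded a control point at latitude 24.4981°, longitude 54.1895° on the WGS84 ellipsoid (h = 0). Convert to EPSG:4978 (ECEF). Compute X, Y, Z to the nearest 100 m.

WGS84: a = 6378137 m, e² = 0.006694380; N(φ) = a/√(1−e²sin²φ) = 6381811.008 m.
X = (N+h)·cosφ·cosλ = 3397881.155 m; Y = (N+h)·cosφ·sinλ = 4709459.065 m; Z = (N(1−e²)+h)·sinφ = 2628585.979 m.

X 3397900 m, Y 4709500 m, Z 2628600 m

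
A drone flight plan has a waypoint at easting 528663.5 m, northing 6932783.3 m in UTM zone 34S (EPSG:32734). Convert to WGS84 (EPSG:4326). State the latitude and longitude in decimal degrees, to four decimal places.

Zone 34S: λ₀ = 21°, k₀ = 0.9996, false easting 500000 m, false northing 10000000 m.
Meridian distance M = (N − FN)/k₀ = -3068444.1 m.
Inverse transverse Mercator on WGS84 gives φ = -27.72899956°, λ = 21.29080029°.

lat -27.7290°, lon 21.2908°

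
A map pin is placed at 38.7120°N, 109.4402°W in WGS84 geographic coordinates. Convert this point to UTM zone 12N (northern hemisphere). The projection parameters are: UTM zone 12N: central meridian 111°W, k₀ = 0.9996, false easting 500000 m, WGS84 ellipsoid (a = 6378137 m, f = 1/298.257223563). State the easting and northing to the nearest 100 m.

E 635600 m, N 4286000 m

Zone 12 central meridian λ₀ = 6×12 − 183 = -111°; Δλ = +1.5598°.
Transverse Mercator on WGS84 with k₀ = 0.9996 gives E = 635615.335 m, N = 4285972.346 m.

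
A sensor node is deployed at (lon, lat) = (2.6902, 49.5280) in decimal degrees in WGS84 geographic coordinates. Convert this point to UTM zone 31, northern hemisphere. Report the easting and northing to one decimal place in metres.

E 477580.9 m, N 5486199.8 m

Zone 31 central meridian λ₀ = 6×31 − 183 = 3°; Δλ = -0.3098°.
Transverse Mercator on WGS84 with k₀ = 0.9996 gives E = 477580.9499 m, N = 5486199.841 m.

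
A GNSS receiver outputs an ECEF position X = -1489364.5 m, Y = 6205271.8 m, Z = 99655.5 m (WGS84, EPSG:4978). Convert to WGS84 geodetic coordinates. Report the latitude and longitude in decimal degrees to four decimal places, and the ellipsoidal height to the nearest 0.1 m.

λ = atan2(Y, X) = 103.49659994°; p = √(X²+Y²) = 6381504.9 m.
Bowring's method on WGS84 (a = 6378137 m, b = 6356752.314 m) gives φ = 0.90070013°, h = 4151.213 m.

lat 0.9007°, lon 103.4966°, h 4151.2 m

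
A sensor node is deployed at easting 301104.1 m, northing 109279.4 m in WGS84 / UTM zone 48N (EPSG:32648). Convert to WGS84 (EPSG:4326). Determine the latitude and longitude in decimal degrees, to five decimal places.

lat 0.98820°, lon 103.21260°

Zone 48N: λ₀ = 105°, k₀ = 0.9996, false easting 500000 m.
Meridian distance M = (N − FN)/k₀ = 109323.1 m.
Inverse transverse Mercator on WGS84 gives φ = 0.98819983°, λ = 103.21260042°.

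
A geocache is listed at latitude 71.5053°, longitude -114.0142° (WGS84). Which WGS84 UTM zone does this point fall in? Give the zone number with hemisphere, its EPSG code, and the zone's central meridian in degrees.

Zone 11N (EPSG:32611), central meridian -117°

UTM zone = ⌊(λ + 180)/6⌋ + 1; -114.0142° ∈ [-120°, -114°) → zone 11.
Hemisphere: N (φ ≥ 0).
Central meridian λ₀ = 6×11 − 183 = -117°.
EPSG code: 32611.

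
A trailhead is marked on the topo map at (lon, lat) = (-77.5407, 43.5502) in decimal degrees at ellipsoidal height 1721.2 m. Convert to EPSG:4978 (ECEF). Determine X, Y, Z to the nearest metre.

WGS84: a = 6378137 m, e² = 0.006694380; N(φ) = a/√(1−e²sin²φ) = 6388295.661 m.
X = (N+h)·cosφ·cosλ = 999184.422 m; Y = (N+h)·cosφ·sinλ = -4522229.465 m; Z = (N(1−e²)+h)·sinφ = 4373191.653 m.

X 999184 m, Y -4522229 m, Z 4373192 m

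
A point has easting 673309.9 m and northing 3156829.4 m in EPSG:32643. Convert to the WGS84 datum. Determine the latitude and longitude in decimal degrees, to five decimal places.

lat 28.52670°, lon 76.77120°

Zone 43N: λ₀ = 75°, k₀ = 0.9996, false easting 500000 m.
Meridian distance M = (N − FN)/k₀ = 3158092.6 m.
Inverse transverse Mercator on WGS84 gives φ = 28.52669964°, λ = 76.77120025°.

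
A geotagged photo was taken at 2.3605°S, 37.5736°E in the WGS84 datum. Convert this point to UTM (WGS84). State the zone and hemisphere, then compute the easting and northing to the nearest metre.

Zone 37S: E 341395 m, N 9739011 m

Longitude 37.5736° lies in the 6° band [36°, 42°), giving zone 37; latitude is south of the equator, so 37S.
Zone 37 central meridian λ₀ = 6×37 − 183 = 39°; Δλ = -1.4264°.
Transverse Mercator on WGS84 with k₀ = 0.9996 gives E = 341394.736 m, N = 9739011.018 m.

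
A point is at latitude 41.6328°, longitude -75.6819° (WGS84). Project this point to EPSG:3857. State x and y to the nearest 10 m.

x -8424870 m, y 5106130 m

Web Mercator is spherical with R = a = 6378137 m.
x = R·λ = 6378137 × -1.320898339 = -8424870.570 m.
y = R·ln tan(π/4 + φ/2) = 6378137 × 0.800568001 = 5106132.387 m.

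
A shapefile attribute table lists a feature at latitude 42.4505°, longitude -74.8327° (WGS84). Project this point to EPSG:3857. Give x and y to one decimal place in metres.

Web Mercator is spherical with R = a = 6378137 m.
x = R·λ = 6378137 × -1.306077003 = -8330338.059 m.
y = R·ln tan(π/4 + φ/2) = 6378137 × 0.819785287 = 5228702.870 m.

x -8330338.1 m, y 5228702.9 m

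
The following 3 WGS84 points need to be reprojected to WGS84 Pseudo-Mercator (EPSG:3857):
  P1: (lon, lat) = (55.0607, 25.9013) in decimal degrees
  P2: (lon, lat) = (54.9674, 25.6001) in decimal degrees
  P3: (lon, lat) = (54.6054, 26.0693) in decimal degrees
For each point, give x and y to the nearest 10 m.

Web Mercator: x = R·λ, y = R·ln tan(π/4+φ/2), R = 6378137 m.
P1 (25.9013°, 55.0607°) → (6129329.087, 2986861.652) m.
P2 (25.6001°, 54.9674°) → (6118942.978, 2949635.328) m.
P3 (26.0693°, 54.6054°) → (6078645.323, 3007666.580) m.

P1: x 6129330 m, y 2986860 m; P2: x 6118940 m, y 2949640 m; P3: x 6078650 m, y 3007670 m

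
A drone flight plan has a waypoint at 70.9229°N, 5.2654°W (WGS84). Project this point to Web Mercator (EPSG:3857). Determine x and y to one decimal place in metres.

Web Mercator is spherical with R = a = 6378137 m.
x = R·λ = 6378137 × -0.091898566 = -586141.647 m.
y = R·ln tan(π/4 + φ/2) = 6378137 × 1.783586839 = 11375961.208 m.

x -586141.6 m, y 11375961.2 m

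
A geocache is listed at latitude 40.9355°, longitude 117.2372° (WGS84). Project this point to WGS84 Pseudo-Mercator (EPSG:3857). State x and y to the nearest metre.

x 13050785 m, y 5002833 m

Web Mercator is spherical with R = a = 6378137 m.
x = R·λ = 6378137 × 2.046175146 = 13050785.406 m.
y = R·ln tan(π/4 + φ/2) = 6378137 × 0.784372079 = 5002832.579 m.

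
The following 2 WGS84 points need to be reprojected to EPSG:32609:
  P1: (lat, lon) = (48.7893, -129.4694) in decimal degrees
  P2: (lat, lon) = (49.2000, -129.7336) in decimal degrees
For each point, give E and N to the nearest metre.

P1: E 465522 m, N 5404140 m; P2: E 446558 m, N 5449948 m

UTM zone 9N: λ₀ = -129°, k₀ = 0.9996.
P1 (48.7893°, -129.4694°) → (465522.362, 5404139.940) m.
P2 (49.2000°, -129.7336°) → (446558.025, 5449948.215) m.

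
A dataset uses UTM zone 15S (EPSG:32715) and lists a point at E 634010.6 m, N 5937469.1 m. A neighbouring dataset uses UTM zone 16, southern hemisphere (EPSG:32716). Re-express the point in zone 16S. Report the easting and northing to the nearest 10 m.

E 97930 m, N 5929070 m

UTM 15S → geographic: φ = -36.69899988°, λ = -91.49980025°.
UTM 16S (λ₀ = -87°) forward: E = 97933.860 m, N = 5929071.186 m.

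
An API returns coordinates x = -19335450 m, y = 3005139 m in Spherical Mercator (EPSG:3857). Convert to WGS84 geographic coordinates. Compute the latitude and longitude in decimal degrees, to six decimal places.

R = 6378137 m. λ = x/R = -173.69330260°.
φ = 2·arctan(exp(y/R)) − 90° = 2·arctan(1.60186) − 90° = 26.04890259°.

lat 26.048903°, lon -173.693303°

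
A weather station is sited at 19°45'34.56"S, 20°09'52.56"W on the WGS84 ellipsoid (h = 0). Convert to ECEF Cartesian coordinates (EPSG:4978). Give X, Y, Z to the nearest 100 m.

WGS84: a = 6378137 m, e² = 0.006694380; N(φ) = a/√(1−e²sin²φ) = 6380578.452 m.
X = (N+h)·cosφ·cosλ = 5636823.683 m; Y = (N+h)·cosφ·sinλ = -2069994.045 m; Z = (N(1−e²)+h)·sinφ = -2142669.772 m.

X 5636800 m, Y -2070000 m, Z -2142700 m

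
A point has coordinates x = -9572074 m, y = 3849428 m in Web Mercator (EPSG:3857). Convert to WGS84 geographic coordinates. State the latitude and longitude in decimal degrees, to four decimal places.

R = 6378137 m. λ = x/R = -85.98740375°.
φ = 2·arctan(exp(y/R)) − 90° = 2·arctan(1.82857) − 90° = 32.65369905°.

lat 32.6537°, lon -85.9874°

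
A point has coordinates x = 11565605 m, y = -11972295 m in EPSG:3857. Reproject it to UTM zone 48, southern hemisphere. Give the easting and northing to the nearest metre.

Web Mercator inverse (R = 6378137 m) → φ = -72.59839897°, λ = 103.89559742°.
UTM 48S forward: E = 463136.239 m, N = 1943980.028 m.

E 463136 m, N 1943980 m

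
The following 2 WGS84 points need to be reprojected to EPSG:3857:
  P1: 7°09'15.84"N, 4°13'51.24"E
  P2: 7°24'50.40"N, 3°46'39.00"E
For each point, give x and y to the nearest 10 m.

Web Mercator: x = R·λ, y = R·ln tan(π/4+φ/2), R = 6378137 m.
P1 (7.1544°, 4.2309°) → (470981.634, 798501.907) m.
P2 (7.4140°, 3.7775°) → (420509.376, 827635.597) m.

P1: x 470980 m, y 798500 m; P2: x 420510 m, y 827640 m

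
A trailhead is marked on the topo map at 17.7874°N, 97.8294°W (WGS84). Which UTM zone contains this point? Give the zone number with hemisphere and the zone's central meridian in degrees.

Zone 14N, central meridian -99°

UTM zone = ⌊(λ + 180)/6⌋ + 1; -97.8294° ∈ [-102°, -96°) → zone 14.
Hemisphere: N (φ ≥ 0).
Central meridian λ₀ = 6×14 − 183 = -99°.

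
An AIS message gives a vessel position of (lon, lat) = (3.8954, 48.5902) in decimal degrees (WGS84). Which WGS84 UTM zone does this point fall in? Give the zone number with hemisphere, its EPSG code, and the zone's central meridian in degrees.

UTM zone = ⌊(λ + 180)/6⌋ + 1; 3.8954° ∈ [0°, 6°) → zone 31.
Hemisphere: N (φ ≥ 0).
Central meridian λ₀ = 6×31 − 183 = 3°.
EPSG code: 32631.

Zone 31N (EPSG:32631), central meridian 3°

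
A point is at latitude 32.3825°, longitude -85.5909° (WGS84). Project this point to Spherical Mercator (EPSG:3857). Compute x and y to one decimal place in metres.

Web Mercator is spherical with R = a = 6378137 m.
x = R·λ = 6378137 × -1.493843015 = -9527935.405 m.
y = R·ln tan(π/4 + φ/2) = 6378137 × 0.597921476 = 3813625.088 m.

x -9527935.4 m, y 3813625.1 m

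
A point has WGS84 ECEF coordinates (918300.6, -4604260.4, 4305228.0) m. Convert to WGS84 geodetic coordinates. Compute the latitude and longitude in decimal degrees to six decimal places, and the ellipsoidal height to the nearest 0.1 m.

lat 42.712301°, lon -78.720600°, h 1703.2 m

λ = atan2(Y, X) = -78.72060041°; p = √(X²+Y²) = 4694943.0 m.
Bowring's method on WGS84 (a = 6378137 m, b = 6356752.314 m) gives φ = 42.71230055°, h = 1703.194 m.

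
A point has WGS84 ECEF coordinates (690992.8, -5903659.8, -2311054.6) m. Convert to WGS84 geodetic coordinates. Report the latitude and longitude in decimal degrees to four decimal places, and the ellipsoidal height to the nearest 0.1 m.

λ = atan2(Y, X) = -83.32420023°; p = √(X²+Y²) = 5943960.8 m.
Bowring's method on WGS84 (a = 6378137 m, b = 6356752.314 m) gives φ = -21.37669960°, h = 2115.887 m.

lat -21.3767°, lon -83.3242°, h 2115.9 m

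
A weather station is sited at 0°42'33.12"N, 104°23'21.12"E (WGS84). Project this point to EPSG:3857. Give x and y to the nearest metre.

Web Mercator is spherical with R = a = 6378137 m.
x = R·λ = 6378137 × 1.821935244 = 11620552.588 m.
y = R·ln tan(π/4 + φ/2) = 6378137 × 0.012378191 = 78949.799 m.

x 11620553 m, y 78950 m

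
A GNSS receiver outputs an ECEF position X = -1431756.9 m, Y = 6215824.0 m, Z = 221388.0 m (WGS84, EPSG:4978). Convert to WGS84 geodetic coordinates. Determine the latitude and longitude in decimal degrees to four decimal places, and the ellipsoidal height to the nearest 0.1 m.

λ = atan2(Y, X) = 102.97129997°; p = √(X²+Y²) = 6378588.9 m.
Bowring's method on WGS84 (a = 6378137 m, b = 6356752.314 m) gives φ = 2.00120036°, h = 4318.528 m.

lat 2.0012°, lon 102.9713°, h 4318.5 m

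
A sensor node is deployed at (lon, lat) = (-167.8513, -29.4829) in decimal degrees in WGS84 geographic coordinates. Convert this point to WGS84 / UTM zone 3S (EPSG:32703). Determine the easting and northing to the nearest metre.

E 223525 m, N 6735124 m

Zone 3 central meridian λ₀ = 6×3 − 183 = -165°; Δλ = -2.8513°.
Transverse Mercator on WGS84 with k₀ = 0.9996 gives E = 223524.949 m, N = 6735123.737 m.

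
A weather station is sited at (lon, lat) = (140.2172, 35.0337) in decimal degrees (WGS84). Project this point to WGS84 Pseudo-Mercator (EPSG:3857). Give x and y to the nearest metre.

Web Mercator is spherical with R = a = 6378137 m.
x = R·λ = 6378137 × 2.447251808 = 15608907.304 m.
y = R·ln tan(π/4 + φ/2) = 6378137 × 0.653554758 = 4168461.783 m.

x 15608907 m, y 4168462 m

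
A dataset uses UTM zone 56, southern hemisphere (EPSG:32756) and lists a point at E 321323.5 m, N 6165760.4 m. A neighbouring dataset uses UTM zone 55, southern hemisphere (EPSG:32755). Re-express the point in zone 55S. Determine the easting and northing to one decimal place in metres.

E 871379.4 m, N 6160019.7 m

UTM 56S → geographic: φ = -34.63450042°, λ = 151.05069973°.
UTM 55S (λ₀ = 147°) forward: E = 871379.441 m, N = 6160019.736 m.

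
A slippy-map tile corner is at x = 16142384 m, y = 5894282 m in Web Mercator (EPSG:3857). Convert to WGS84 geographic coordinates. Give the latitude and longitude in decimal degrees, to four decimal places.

R = 6378137 m. λ = x/R = 145.00950269°.
φ = 2·arctan(exp(y/R)) − 90° = 2·arctan(2.51970) − 90° = 46.70639962°.

lat 46.7064°, lon 145.0095°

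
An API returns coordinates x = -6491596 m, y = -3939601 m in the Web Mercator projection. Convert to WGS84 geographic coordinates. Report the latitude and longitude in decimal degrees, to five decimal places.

R = 6378137 m. λ = x/R = -58.31499905°.
φ = 2·arctan(exp(y/R)) − 90° = 2·arctan(0.53920) − 90° = -33.33309744°.

lat -33.33310°, lon -58.31500°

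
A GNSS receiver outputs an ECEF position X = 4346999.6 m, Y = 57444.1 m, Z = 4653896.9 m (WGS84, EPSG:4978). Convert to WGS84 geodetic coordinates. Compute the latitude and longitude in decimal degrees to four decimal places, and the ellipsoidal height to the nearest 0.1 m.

lat 47.1422°, lon 0.7571°, h 1862.1 m

λ = atan2(Y, X) = 0.75709989°; p = √(X²+Y²) = 4347379.1 m.
Bowring's method on WGS84 (a = 6378137 m, b = 6356752.314 m) gives φ = 47.14219998°, h = 1862.057 m.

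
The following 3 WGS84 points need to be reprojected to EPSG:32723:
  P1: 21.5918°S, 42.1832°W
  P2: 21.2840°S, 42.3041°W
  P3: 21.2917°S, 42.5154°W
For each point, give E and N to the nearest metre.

P1: E 791663 m, N 7609714 m; P2: E 779725 m, N 7644031 m; P3: E 757776 m, N 7643538 m

UTM zone 23S: λ₀ = -45°, k₀ = 0.9996.
P1 (-21.5918°, -42.1832°) → (791663.468, 7609714.178) m.
P2 (-21.2840°, -42.3041°) → (779724.805, 7644030.765) m.
P3 (-21.2917°, -42.5154°) → (757776.395, 7643538.169) m.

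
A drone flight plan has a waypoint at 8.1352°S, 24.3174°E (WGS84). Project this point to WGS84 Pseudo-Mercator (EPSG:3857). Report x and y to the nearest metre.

x 2707001 m, y -908665 m

Web Mercator is spherical with R = a = 6378137 m.
x = R·λ = 6378137 × 0.424418696 = 2707000.585 m.
y = R·ln tan(π/4 + φ/2) = 6378137 × -0.142465518 = -908664.590 m.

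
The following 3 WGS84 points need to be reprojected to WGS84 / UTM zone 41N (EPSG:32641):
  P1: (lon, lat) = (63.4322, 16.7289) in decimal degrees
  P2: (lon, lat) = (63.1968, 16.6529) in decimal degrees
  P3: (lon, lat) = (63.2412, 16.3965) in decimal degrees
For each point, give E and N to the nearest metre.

P1: E 546071 m, N 1849615 m; P2: E 520986 m, N 1841168 m; P3: E 525755 m, N 1812810 m

UTM zone 41N: λ₀ = 63°, k₀ = 0.9996.
P1 (16.7289°, 63.4322°) → (546070.763, 1849615.015) m.
P2 (16.6529°, 63.1968°) → (520986.241, 1841168.080) m.
P3 (16.3965°, 63.2412°) → (525754.925, 1812810.112) m.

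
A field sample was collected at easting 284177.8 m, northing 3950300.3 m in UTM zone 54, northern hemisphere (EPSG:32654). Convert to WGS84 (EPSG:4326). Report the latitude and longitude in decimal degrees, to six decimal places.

lat 35.673000°, lon 138.615400°

Zone 54N: λ₀ = 141°, k₀ = 0.9996, false easting 500000 m.
Meridian distance M = (N − FN)/k₀ = 3951881.1 m.
Inverse transverse Mercator on WGS84 gives φ = 35.67299991°, λ = 138.61539966°.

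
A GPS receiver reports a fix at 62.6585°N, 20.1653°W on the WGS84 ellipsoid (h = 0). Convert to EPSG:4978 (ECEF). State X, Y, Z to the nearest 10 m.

X 2757160 m, Y -1012540 m, Z 5642600 m

WGS84: a = 6378137 m, e² = 0.006694380; N(φ) = a/√(1−e²sin²φ) = 6395049.327 m.
X = (N+h)·cosφ·cosλ = 2757157.161 m; Y = (N+h)·cosφ·sinλ = -1012540.875 m; Z = (N(1−e²)+h)·sinφ = 5642596.814 m.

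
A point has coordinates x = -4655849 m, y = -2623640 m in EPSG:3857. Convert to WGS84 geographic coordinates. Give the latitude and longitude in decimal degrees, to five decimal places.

R = 6378137 m. λ = x/R = -41.82420317°.
φ = 2·arctan(exp(y/R)) − 90° = 2·arctan(0.66276) − 90° = -22.93069898°.

lat -22.93070°, lon -41.82420°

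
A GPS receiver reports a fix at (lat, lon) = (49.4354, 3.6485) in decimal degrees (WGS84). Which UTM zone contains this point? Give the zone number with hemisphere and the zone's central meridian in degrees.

Zone 31N, central meridian 3°

UTM zone = ⌊(λ + 180)/6⌋ + 1; 3.6485° ∈ [0°, 6°) → zone 31.
Hemisphere: N (φ ≥ 0).
Central meridian λ₀ = 6×31 − 183 = 3°.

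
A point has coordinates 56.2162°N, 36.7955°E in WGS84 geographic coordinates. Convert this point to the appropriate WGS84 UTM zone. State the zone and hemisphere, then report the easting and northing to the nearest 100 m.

Zone 37N: E 363300 m, N 6232300 m

Longitude 36.7955° lies in the 6° band [36°, 42°), giving zone 37; latitude is north of the equator, so 37N.
Zone 37 central meridian λ₀ = 6×37 − 183 = 39°; Δλ = -2.2045°.
Transverse Mercator on WGS84 with k₀ = 0.9996 gives E = 363291.541 m, N = 6232328.812 m.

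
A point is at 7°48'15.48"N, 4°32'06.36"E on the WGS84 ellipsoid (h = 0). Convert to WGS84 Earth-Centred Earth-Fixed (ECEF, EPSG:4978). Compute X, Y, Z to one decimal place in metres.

X 6299664.8 m, Y 499677.7 m, Z 860341.9 m

WGS84: a = 6378137 m, e² = 0.006694380; N(φ) = a/√(1−e²sin²φ) = 6378530.686 m.
X = (N+h)·cosφ·cosλ = 6299664.834 m; Y = (N+h)·cosφ·sinλ = 499677.708 m; Z = (N(1−e²)+h)·sinφ = 860341.943 m.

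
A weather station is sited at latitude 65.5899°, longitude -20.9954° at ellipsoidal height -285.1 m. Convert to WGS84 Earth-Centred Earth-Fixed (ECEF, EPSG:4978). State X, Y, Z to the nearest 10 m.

WGS84: a = 6378137 m, e² = 0.006694380; N(φ) = a/√(1−e²sin²φ) = 6395913.757 m.
X = (N+h)·cosφ·cosλ = 2467612.383 m; Y = (N+h)·cosφ·sinλ = -947000.349 m; Z = (N(1−e²)+h)·sinφ = 5784939.360 m.

X 2467610 m, Y -947000 m, Z 5784940 m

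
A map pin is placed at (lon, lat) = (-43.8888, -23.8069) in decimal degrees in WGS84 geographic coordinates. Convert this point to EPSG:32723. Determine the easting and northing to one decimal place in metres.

E 613194.2 m, N 7366708.9 m

Zone 23 central meridian λ₀ = 6×23 − 183 = -45°; Δλ = +1.1112°.
Transverse Mercator on WGS84 with k₀ = 0.9996 gives E = 613194.165 m, N = 7366708.940 m.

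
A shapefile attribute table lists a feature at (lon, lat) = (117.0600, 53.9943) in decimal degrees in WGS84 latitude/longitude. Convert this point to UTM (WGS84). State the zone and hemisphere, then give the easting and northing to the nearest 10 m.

Zone 50N: E 503930 m, N 5982890 m

Longitude 117.0600° lies in the 6° band [114°, 120°), giving zone 50; latitude is north of the equator, so 50N.
Zone 50 central meridian λ₀ = 6×50 − 183 = 117°; Δλ = +0.0600°.
Transverse Mercator on WGS84 with k₀ = 0.9996 gives E = 503933.510 m, N = 5982889.144 m.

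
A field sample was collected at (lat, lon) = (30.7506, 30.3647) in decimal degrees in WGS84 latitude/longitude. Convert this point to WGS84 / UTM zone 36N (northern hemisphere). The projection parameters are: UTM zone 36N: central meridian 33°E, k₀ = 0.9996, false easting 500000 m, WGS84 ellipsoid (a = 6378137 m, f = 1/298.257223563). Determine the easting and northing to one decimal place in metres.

Zone 36 central meridian λ₀ = 6×36 − 183 = 33°; Δλ = -2.6353°.
Transverse Mercator on WGS84 with k₀ = 0.9996 gives E = 247723.163 m, N = 3404930.411 m.

E 247723.2 m, N 3404930.4 m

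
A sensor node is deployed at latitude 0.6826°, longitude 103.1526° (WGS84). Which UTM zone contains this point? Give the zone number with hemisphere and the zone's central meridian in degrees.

Zone 48N, central meridian 105°

UTM zone = ⌊(λ + 180)/6⌋ + 1; 103.1526° ∈ [102°, 108°) → zone 48.
Hemisphere: N (φ ≥ 0).
Central meridian λ₀ = 6×48 − 183 = 105°.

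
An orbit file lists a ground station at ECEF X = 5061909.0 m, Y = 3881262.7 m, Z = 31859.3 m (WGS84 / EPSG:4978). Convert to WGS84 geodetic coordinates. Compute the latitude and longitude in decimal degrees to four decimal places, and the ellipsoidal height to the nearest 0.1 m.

lat 0.2881°, lon 37.4795°, h 588.9 m

λ = atan2(Y, X) = 37.47950003°; p = √(X²+Y²) = 6378645.8 m.
Bowring's method on WGS84 (a = 6378137 m, b = 6356752.314 m) gives φ = 0.28810019°, h = 588.948 m.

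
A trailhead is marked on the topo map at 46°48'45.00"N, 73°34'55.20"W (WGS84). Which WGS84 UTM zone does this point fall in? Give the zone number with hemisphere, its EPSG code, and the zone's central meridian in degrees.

UTM zone = ⌊(λ + 180)/6⌋ + 1; -73.5820° ∈ [-78°, -72°) → zone 18.
Hemisphere: N (φ ≥ 0).
Central meridian λ₀ = 6×18 − 183 = -75°.
EPSG code: 32618.

Zone 18N (EPSG:32618), central meridian -75°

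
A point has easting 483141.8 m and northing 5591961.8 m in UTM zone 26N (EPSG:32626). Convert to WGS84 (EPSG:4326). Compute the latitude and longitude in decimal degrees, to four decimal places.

Zone 26N: λ₀ = -27°, k₀ = 0.9996, false easting 500000 m.
Meridian distance M = (N − FN)/k₀ = 5594199.5 m.
Inverse transverse Mercator on WGS84 gives φ = 50.47940034°, λ = -27.23760051°.

lat 50.4794°, lon -27.2376°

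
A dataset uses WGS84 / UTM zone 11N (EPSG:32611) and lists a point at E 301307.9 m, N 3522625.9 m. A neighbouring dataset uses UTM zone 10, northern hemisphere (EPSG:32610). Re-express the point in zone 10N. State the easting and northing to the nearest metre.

UTM 11N → geographic: φ = 31.82200041°, λ = -119.09929988°.
UTM 10N (λ₀ = -123°) forward: E = 869279.525 m, N = 3527340.472 m.

E 869280 m, N 3527340 m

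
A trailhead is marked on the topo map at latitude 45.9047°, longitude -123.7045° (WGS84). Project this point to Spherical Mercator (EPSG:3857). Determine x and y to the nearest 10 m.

x -13770720 m, y 5765090 m

Web Mercator is spherical with R = a = 6378137 m.
x = R·λ = 6378137 × -2.159050825 = -13770721.949 m.
y = R·ln tan(π/4 + φ/2) = 6378137 × 0.903883134 = 5765090.458 m.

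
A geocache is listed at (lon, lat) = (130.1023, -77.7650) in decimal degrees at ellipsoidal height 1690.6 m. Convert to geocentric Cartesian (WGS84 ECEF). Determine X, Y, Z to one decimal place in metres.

WGS84: a = 6378137 m, e² = 0.006694380; N(φ) = a/√(1−e²sin²φ) = 6398625.342 m.
X = (N+h)·cosφ·cosλ = -873709.454 m; Y = (N+h)·cosφ·sinλ = 1037478.801 m; Z = (N(1−e²)+h)·sinφ = -6213081.234 m.

X -873709.5 m, Y 1037478.8 m, Z -6213081.2 m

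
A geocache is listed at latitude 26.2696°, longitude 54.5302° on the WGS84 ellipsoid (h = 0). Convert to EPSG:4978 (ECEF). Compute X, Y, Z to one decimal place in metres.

WGS84: a = 6378137 m, e² = 0.006694380; N(φ) = a/√(1−e²sin²φ) = 6382323.157 m.
X = (N+h)·cosφ·cosλ = 3321002.891 m; Y = (N+h)·cosφ·sinλ = 4661069.112 m; Z = (N(1−e²)+h)·sinφ = 2805877.122 m.

X 3321002.9 m, Y 4661069.1 m, Z 2805877.1 m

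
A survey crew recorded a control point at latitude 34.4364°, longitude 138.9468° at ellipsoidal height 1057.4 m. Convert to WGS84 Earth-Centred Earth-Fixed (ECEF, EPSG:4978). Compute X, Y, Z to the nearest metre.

WGS84: a = 6378137 m, e² = 0.006694380; N(φ) = a/√(1−e²sin²φ) = 6384974.915 m.
X = (N+h)·cosφ·cosλ = -3971776.048 m; Y = (N+h)·cosφ·sinλ = 3459092.092 m; Z = (N(1−e²)+h)·sinφ = 3587073.296 m.

X -3971776 m, Y 3459092 m, Z 3587073 m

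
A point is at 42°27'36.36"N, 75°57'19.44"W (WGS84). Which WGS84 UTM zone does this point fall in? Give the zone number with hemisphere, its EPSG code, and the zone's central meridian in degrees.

Zone 18N (EPSG:32618), central meridian -75°

UTM zone = ⌊(λ + 180)/6⌋ + 1; -75.9554° ∈ [-78°, -72°) → zone 18.
Hemisphere: N (φ ≥ 0).
Central meridian λ₀ = 6×18 − 183 = -75°.
EPSG code: 32618.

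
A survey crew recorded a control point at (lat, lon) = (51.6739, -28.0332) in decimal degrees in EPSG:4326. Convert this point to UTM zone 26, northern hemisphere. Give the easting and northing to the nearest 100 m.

Zone 26 central meridian λ₀ = 6×26 − 183 = -27°; Δλ = -1.0332°.
Transverse Mercator on WGS84 with k₀ = 0.9996 gives E = 428556.917 m, N = 5725274.815 m.

E 428600 m, N 5725300 m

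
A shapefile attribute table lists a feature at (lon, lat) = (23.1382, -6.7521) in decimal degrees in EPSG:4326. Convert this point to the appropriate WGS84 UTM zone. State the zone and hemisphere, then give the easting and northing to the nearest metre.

Zone 34S: E 736343 m, N 9253137 m

Longitude 23.1382° lies in the 6° band [18°, 24°), giving zone 34; latitude is south of the equator, so 34S.
Zone 34 central meridian λ₀ = 6×34 − 183 = 21°; Δλ = +2.1382°.
Transverse Mercator on WGS84 with k₀ = 0.9996 gives E = 736342.532 m, N = 9253136.796 m.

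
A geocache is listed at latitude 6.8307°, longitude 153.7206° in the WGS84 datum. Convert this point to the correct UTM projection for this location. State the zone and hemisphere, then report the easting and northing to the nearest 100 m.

Zone 56N: E 579600 m, N 755100 m

Longitude 153.7206° lies in the 6° band [150°, 156°), giving zone 56; latitude is north of the equator, so 56N.
Zone 56 central meridian λ₀ = 6×56 − 183 = 153°; Δλ = +0.7206°.
Transverse Mercator on WGS84 with k₀ = 0.9996 gives E = 579621.404 m, N = 755092.957 m.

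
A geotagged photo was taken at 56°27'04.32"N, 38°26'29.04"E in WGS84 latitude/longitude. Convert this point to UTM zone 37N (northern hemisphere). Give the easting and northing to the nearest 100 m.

Zone 37 central meridian λ₀ = 6×37 − 183 = 39°; Δλ = -0.5586°.
Transverse Mercator on WGS84 with k₀ = 0.9996 gives E = 465568.528 m, N = 6256438.656 m.

E 465600 m, N 6256400 m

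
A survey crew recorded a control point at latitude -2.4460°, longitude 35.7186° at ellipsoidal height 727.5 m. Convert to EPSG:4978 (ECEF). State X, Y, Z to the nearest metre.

X 5174275 m, Y 3720641 m, Z -270415 m

WGS84: a = 6378137 m, e² = 0.006694380; N(φ) = a/√(1−e²sin²φ) = 6378175.885 m.
X = (N+h)·cosφ·cosλ = 5174275.051 m; Y = (N+h)·cosφ·sinλ = 3720641.456 m; Z = (N(1−e²)+h)·sinφ = -270415.229 m.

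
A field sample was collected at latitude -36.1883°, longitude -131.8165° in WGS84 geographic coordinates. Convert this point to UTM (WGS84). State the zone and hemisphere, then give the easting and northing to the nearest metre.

Zone 9S: E 246729 m, N 5991489 m

Longitude -131.8165° lies in the 6° band [-132°, -126°), giving zone 9; latitude is south of the equator, so 9S.
Zone 9 central meridian λ₀ = 6×9 − 183 = -129°; Δλ = -2.8165°.
Transverse Mercator on WGS84 with k₀ = 0.9996 gives E = 246729.233 m, N = 5991488.757 m.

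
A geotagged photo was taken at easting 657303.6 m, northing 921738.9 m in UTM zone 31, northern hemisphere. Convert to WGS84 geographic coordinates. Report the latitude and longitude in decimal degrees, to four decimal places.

Zone 31N: λ₀ = 3°, k₀ = 0.9996, false easting 500000 m.
Meridian distance M = (N − FN)/k₀ = 922107.7 m.
Inverse transverse Mercator on WGS84 gives φ = 8.33610024°, λ = 4.42849965°.

lat 8.3361°, lon 4.4285°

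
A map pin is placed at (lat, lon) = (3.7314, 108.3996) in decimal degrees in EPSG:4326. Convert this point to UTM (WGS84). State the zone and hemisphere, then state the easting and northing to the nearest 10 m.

Longitude 108.3996° lies in the 6° band [108°, 114°), giving zone 49; latitude is north of the equator, so 49N.
Zone 49 central meridian λ₀ = 6×49 − 183 = 111°; Δλ = -2.6004°.
Transverse Mercator on WGS84 with k₀ = 0.9996 gives E = 211150.901 m, N = 412864.467 m.

Zone 49N: E 211150 m, N 412860 m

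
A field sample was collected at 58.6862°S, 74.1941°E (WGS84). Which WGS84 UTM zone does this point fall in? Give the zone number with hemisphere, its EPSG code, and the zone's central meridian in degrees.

UTM zone = ⌊(λ + 180)/6⌋ + 1; 74.1941° ∈ [72°, 78°) → zone 43.
Hemisphere: S (φ < 0).
Central meridian λ₀ = 6×43 − 183 = 75°.
EPSG code: 32743.

Zone 43S (EPSG:32743), central meridian 75°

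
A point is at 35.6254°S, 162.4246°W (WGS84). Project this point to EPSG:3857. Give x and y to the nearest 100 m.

Web Mercator is spherical with R = a = 6378137 m.
x = R·λ = 6378137 × -2.834844056 = -18081023.764 m.
y = R·ln tan(π/4 + φ/2) = 6378137 × -0.666213137 = -4249198.660 m.

x -18081000 m, y -4249200 m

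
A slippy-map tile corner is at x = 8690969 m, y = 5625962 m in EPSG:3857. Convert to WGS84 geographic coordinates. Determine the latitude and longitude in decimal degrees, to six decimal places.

R = 6378137 m. λ = x/R = 78.07230287°.
φ = 2·arctan(exp(y/R)) − 90° = 2·arctan(2.41589) − 90° = 45.02819942°.

lat 45.028199°, lon 78.072303°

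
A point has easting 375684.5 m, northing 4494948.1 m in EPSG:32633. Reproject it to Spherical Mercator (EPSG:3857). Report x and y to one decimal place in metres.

x 1506241.7 m, y 4952933.2 m

Unproject from UTM 33N (λ₀ = 15°) → φ = 40.59600004°, λ = 13.53079957°.
Web Mercator (R = 6378137 m): x = 1506241.718 m, y = 4952933.156 m.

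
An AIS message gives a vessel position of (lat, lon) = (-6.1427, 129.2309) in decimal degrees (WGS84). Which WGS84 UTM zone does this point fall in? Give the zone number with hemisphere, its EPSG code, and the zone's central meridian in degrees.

Zone 52S (EPSG:32752), central meridian 129°

UTM zone = ⌊(λ + 180)/6⌋ + 1; 129.2309° ∈ [126°, 132°) → zone 52.
Hemisphere: S (φ < 0).
Central meridian λ₀ = 6×52 − 183 = 129°.
EPSG code: 32752.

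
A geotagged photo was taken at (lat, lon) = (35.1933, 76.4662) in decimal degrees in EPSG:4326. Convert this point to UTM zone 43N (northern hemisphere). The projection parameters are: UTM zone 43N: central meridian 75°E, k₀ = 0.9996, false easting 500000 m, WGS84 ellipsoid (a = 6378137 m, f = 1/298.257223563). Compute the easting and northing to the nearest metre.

Zone 43 central meridian λ₀ = 6×43 − 183 = 75°; Δλ = +1.4662°.
Transverse Mercator on WGS84 with k₀ = 0.9996 gives E = 633482.709 m, N = 3895464.101 m.

E 633483 m, N 3895464 m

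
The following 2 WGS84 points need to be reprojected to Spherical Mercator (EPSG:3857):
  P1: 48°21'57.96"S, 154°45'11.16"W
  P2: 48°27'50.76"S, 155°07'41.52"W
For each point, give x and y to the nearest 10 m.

P1: x -17227040 m, y -6167980 m; P2: x -17268790 m, y -6184410 m

Web Mercator: x = R·λ, y = R·ln tan(π/4+φ/2), R = 6378137 m.
P1 (-48.3661°, -154.7531°) → (-17227036.291, -6167978.384) m.
P2 (-48.4641°, -155.1282°) → (-17268792.232, -6184414.780) m.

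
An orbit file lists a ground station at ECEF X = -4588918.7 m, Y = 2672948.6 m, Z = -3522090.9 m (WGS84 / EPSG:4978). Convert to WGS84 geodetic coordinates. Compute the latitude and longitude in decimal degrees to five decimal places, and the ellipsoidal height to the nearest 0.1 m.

λ = atan2(Y, X) = 149.78010010°; p = √(X²+Y²) = 5310633.6 m.
Bowring's method on WGS84 (a = 6378137 m, b = 6356752.314 m) gives φ = -33.73040054°, h = 855.583 m.

lat -33.73040°, lon 149.78010°, h 855.6 m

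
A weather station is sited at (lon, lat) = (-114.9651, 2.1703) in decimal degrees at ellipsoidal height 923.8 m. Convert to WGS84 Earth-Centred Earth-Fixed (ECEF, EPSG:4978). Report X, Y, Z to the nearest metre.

WGS84: a = 6378137 m, e² = 0.006694380; N(φ) = a/√(1−e²sin²φ) = 6378167.617 m.
X = (N+h)·cosφ·cosλ = -2690467.139 m; Y = (N+h)·cosφ·sinλ = -5778912.992 m; Z = (N(1−e²)+h)·sinφ = 239958.103 m.

X -2690467 m, Y -5778913 m, Z 239958 m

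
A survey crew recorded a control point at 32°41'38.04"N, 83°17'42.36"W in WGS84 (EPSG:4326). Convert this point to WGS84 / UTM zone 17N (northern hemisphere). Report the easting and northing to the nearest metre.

E 284840 m, N 3619682 m

Zone 17 central meridian λ₀ = 6×17 − 183 = -81°; Δλ = -2.2951°.
Transverse Mercator on WGS84 with k₀ = 0.9996 gives E = 284839.905 m, N = 3619681.953 m.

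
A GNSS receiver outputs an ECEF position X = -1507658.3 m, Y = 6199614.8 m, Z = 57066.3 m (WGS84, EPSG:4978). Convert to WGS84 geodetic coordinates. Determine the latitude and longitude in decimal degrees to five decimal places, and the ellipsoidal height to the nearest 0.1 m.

λ = atan2(Y, X) = 103.66819982°; p = √(X²+Y²) = 6380302.3 m.
Bowring's method on WGS84 (a = 6378137 m, b = 6356752.314 m) gives φ = 0.51589979°, h = 2422.201 m.

lat 0.51590°, lon 103.66820°, h 2422.2 m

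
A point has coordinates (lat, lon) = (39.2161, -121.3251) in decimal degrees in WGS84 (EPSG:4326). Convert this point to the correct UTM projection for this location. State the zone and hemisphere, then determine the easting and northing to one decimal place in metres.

Longitude -121.3251° lies in the 6° band [-126°, -120°), giving zone 10; latitude is north of the equator, so 10N.
Zone 10 central meridian λ₀ = 6×10 − 183 = -123°; Δλ = +1.6749°.
Transverse Mercator on WGS84 with k₀ = 0.9996 gives E = 644594.504 m, N = 4342094.300 m.

Zone 10N: E 644594.5 m, N 4342094.3 m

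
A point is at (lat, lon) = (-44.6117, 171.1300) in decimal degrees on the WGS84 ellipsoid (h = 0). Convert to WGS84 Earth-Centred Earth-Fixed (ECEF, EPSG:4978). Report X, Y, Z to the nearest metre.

WGS84: a = 6378137 m, e² = 0.006694380; N(φ) = a/√(1−e²sin²φ) = 6388692.887 m.
X = (N+h)·cosφ·cosλ = -4493608.890 m; Y = (N+h)·cosφ·sinλ = 701270.026 m; Z = (N(1−e²)+h)·sinφ = -4456732.889 m.

X -4493609 m, Y 701270 m, Z -4456733 m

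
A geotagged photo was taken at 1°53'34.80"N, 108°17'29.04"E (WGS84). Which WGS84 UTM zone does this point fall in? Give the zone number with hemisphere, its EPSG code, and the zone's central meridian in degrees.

UTM zone = ⌊(λ + 180)/6⌋ + 1; 108.2914° ∈ [108°, 114°) → zone 49.
Hemisphere: N (φ ≥ 0).
Central meridian λ₀ = 6×49 − 183 = 111°.
EPSG code: 32649.

Zone 49N (EPSG:32649), central meridian 111°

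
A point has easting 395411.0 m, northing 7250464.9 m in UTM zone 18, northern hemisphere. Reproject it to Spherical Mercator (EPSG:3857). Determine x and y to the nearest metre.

Unproject from UTM 18N (λ₀ = -75°) → φ = 65.36019997°, λ = -77.24860026°.
Web Mercator (R = 6378137 m): x = -8599274.846 m, y = 9703895.758 m.

x -8599275 m, y 9703896 m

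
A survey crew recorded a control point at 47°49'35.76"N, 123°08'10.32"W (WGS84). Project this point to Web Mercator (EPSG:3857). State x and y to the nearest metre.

Web Mercator is spherical with R = a = 6378137 m.
x = R·λ = 6378137 × -2.149132118 = -13707459.082 m.
y = R·ln tan(π/4 + φ/2) = 6378137 × 0.952951557 = 6078055.582 m.

x -13707459 m, y 6078056 m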